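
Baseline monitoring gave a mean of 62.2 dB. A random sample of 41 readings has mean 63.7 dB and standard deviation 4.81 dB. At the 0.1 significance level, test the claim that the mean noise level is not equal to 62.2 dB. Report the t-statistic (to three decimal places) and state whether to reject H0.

H0: μ = 62.2; H1: μ ≠ 62.2 (one-sample t-test, two-sided).
t = (x̄ − μ₀)/(s/√n) = (63.7 − 62.2)/(4.81/√41) = 1.997
df = n − 1 = 40
Two-sided p-value ≈ 0.053
Since p ≈ 0.053 < α = 0.1, reject H0; the evidence is statistically significant.

t = 1.997; reject H0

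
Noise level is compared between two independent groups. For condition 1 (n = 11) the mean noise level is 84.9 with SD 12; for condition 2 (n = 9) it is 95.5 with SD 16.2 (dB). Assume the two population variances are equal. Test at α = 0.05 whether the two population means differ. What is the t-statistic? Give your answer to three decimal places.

-1.682

Let group 1 = condition 1, group 2 = condition 2. H0: μ_1 = μ_2; H1: μ_1 ≠ μ_2 (two-sample pooled-variance t-test, two-sided).
s_p² = [(11−1)·12² + (9−1)·16.2²]/(11+9−2) = 196.64
t = (84.9 − 95.5)/√[196.64·(1/11 + 1/9)] = -1.682
df = n₁ + n₂ − 2 = 18
Two-sided p-value ≈ 0.1099
Since p ≈ 0.1099 > α = 0.05, fail to reject H0; the evidence is not statistically significant.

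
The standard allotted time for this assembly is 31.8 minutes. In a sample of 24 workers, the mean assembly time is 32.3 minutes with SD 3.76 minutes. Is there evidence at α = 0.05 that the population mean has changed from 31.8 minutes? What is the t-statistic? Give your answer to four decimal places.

H0: μ = 31.8; H1: μ ≠ 31.8 (one-sample t-test, two-sided).
t = (x̄ − μ₀)/(s/√n) = (32.3 − 31.8)/(3.76/√24) = 0.6515
df = n − 1 = 23
Two-sided p-value ≈ 0.5212
Since p ≈ 0.5212 > α = 0.05, fail to reject H0; the data do not provide sufficient evidence against H0.

0.6515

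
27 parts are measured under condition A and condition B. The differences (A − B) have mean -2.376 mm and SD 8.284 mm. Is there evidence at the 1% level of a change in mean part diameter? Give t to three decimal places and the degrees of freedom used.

H0: μ_d = 0; H1: μ_d ≠ 0 (paired t-test on the differences, two-sided).
t = d̄/(s_d/√n) = -2.376/(8.284/√27) = -1.490
df = n − 1 = 26
Two-sided p-value ≈ 0.148
Since p ≈ 0.148 > α = 0.01, fail to reject H0; the evidence is not statistically significant.

t = -1.490, df = 26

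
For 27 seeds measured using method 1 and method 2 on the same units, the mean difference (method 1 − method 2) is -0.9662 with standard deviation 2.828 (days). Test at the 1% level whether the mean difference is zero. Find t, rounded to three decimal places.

-1.775

H0: μ_d = 0; H1: μ_d ≠ 0 (paired t-test on the differences, two-sided).
t = d̄/(s_d/√n) = -0.9662/(2.828/√27) = -1.775
df = n − 1 = 26
Two-sided p-value ≈ 0.0876
Since p ≈ 0.0876 > α = 0.01, fail to reject H0; the data do not provide sufficient evidence against H0.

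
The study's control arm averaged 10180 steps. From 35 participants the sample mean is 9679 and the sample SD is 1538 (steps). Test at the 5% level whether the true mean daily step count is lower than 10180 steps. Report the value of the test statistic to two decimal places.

-1.93

H0: μ = 10180; H1: μ < 10180 (one-sample t-test, left-tailed).
t = (x̄ − μ₀)/(s/√n) = (9679 − 10180)/(1538/√35) = -1.93
df = n − 1 = 34
p-value = P(T ≤ -1.93) ≈ 0.0312
Since p ≈ 0.0312 < α = 0.05, reject H0; the evidence is statistically significant.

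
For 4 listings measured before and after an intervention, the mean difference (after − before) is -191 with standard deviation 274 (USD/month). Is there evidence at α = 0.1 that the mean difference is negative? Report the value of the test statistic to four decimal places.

H0: μ_d = 0; H1: μ_d < 0 (paired t-test on the differences, left-tailed).
t = d̄/(s_d/√n) = -191/(274/√4) = -1.3942
df = n − 1 = 3
p-value = P(T ≤ -1.3942) ≈ 0.129
Since p ≈ 0.129 > α = 0.1, fail to reject H0; the evidence is not statistically significant.

-1.3942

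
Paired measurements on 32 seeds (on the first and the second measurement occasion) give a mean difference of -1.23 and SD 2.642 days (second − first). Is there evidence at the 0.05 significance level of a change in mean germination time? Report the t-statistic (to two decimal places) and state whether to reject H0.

H0: μ_d = 0; H1: μ_d ≠ 0 (paired t-test on the differences, two-sided).
t = d̄/(s_d/√n) = -1.23/(2.642/√32) = -2.63
df = n − 1 = 31
Two-sided p-value ≈ 0.013
Since p ≈ 0.013 < α = 0.05, reject H0; the data support H1.

t = -2.63; reject H0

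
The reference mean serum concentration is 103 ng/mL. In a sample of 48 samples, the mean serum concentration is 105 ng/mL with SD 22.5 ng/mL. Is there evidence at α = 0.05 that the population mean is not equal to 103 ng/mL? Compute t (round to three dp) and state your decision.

H0: μ = 103; H1: μ ≠ 103 (one-sample t-test, two-sided).
t = (x̄ − μ₀)/(s/√n) = (105 − 103)/(22.5/√48) = 0.616
df = n − 1 = 47
Two-sided p-value ≈ 0.541
Since p ≈ 0.541 > α = 0.05, fail to reject H0; the data do not provide sufficient evidence against H0.

t = 0.616; fail to reject H0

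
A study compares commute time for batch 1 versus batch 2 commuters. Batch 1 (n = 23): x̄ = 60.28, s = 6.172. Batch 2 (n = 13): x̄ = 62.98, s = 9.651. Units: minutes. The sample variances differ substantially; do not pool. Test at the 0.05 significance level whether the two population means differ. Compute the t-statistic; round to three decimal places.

Let group 1 = batch 1, group 2 = batch 2. H0: μ_1 = μ_2; H1: μ_1 ≠ μ_2 (Welch's two-sample t-test, two-sided).
t = (x̄_1 − x̄_2)/√(s_1²/n_1 + s_2²/n_2) = (60.28 − 62.98)/√(6.172²/23 + 9.651²/13) = -0.909
Welch–Satterthwaite df ≈ 17.67
Two-sided p-value ≈ 0.3755
Since p ≈ 0.3755 > α = 0.05, fail to reject H0; the evidence is not statistically significant.

-0.909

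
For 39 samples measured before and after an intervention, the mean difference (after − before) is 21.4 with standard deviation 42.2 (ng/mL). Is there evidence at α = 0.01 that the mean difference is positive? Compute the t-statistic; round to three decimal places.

3.167

H0: μ_d = 0; H1: μ_d > 0 (paired t-test on the differences, right-tailed).
t = d̄/(s_d/√n) = 21.4/(42.2/√39) = 3.167
df = n − 1 = 38
p-value = P(T ≥ 3.167) ≈ 0.0015
Since p ≈ 0.0015 < α = 0.01, reject H0; the evidence is statistically significant.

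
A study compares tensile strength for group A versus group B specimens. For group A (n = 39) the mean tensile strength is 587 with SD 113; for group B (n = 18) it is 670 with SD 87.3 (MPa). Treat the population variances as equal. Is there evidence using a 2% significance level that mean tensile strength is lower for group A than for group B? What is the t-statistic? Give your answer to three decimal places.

Let group 1 = group A, group 2 = group B. H0: μ_1 = μ_2; H1: μ_1 < μ_2 (two-sample pooled-variance t-test, left-tailed).
s_p² = [(39−1)·113² + (18−1)·87.3²]/(39+18−2) = 11177.9
t = (587 − 670)/√[11177.9·(1/39 + 1/18)] = -2.755
df = n₁ + n₂ − 2 = 55
p-value = P(T ≤ -2.755) ≈ 0.004
Since p ≈ 0.004 < α = 0.02, reject H0; the evidence is statistically significant.

-2.755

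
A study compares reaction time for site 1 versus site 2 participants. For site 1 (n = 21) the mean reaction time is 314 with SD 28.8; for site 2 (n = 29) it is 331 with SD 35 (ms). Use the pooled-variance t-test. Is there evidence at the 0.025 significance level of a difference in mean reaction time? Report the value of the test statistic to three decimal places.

-1.822

Let group 1 = site 1, group 2 = site 2. H0: μ_1 = μ_2; H1: μ_1 ≠ μ_2 (two-sample pooled-variance t-test, two-sided).
s_p² = [(21−1)·28.8² + (29−1)·35²]/(21+29−2) = 1060.18
t = (314 − 331)/√[1060.18·(1/21 + 1/29)] = -1.822
df = n₁ + n₂ − 2 = 48
Two-sided p-value ≈ 0.075
Since p ≈ 0.075 > α = 0.025, fail to reject H0; the data do not provide sufficient evidence against H0.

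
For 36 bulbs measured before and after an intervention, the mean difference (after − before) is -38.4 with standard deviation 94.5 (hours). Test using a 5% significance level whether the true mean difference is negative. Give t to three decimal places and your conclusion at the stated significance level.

H0: μ_d = 0; H1: μ_d < 0 (paired t-test on the differences, left-tailed).
t = d̄/(s_d/√n) = -38.4/(94.5/√36) = -2.438
df = n − 1 = 35
p-value = P(T ≤ -2.438) ≈ 0.0100
Since p ≈ 0.0100 < α = 0.05, reject H0; the data support H1.

t = -2.438; reject H0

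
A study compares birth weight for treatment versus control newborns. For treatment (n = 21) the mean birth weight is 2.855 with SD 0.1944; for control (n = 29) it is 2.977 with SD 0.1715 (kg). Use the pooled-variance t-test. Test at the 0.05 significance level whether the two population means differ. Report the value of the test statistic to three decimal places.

Let group 1 = treatment, group 2 = control. H0: μ_1 = μ_2; H1: μ_1 ≠ μ_2 (two-sample pooled-variance t-test, two-sided).
s_p² = [(21−1)·0.1944² + (29−1)·0.1715²]/(21+29−2) = 0.0329035
t = (2.855 − 2.977)/√[0.0329035·(1/21 + 1/29)] = -2.347
df = n₁ + n₂ − 2 = 48
Two-sided p-value ≈ 0.0231
Since p ≈ 0.0231 < α = 0.05, reject H0; the evidence is statistically significant.

-2.347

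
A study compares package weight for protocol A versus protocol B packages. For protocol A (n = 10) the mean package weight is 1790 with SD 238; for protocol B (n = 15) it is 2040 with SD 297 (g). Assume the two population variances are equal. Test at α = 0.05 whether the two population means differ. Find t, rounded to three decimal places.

-2.223

Let group 1 = protocol A, group 2 = protocol B. H0: μ_1 = μ_2; H1: μ_1 ≠ μ_2 (two-sample pooled-variance t-test, two-sided).
s_p² = [(10−1)·238² + (15−1)·297²]/(10+15−2) = 75857.5
t = (1790 − 2040)/√[75857.5·(1/10 + 1/15)] = -2.223
df = n₁ + n₂ − 2 = 23
Two-sided p-value ≈ 0.036
Since p ≈ 0.036 < α = 0.05, reject H0; the data support H1.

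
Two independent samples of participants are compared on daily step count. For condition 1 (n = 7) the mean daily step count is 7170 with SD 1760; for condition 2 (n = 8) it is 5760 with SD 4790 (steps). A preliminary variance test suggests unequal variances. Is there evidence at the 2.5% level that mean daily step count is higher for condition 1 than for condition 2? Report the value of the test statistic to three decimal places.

0.775

Let group 1 = condition 1, group 2 = condition 2. H0: μ_1 = μ_2; H1: μ_1 > μ_2 (Welch's two-sample t-test, right-tailed).
t = (x̄_1 − x̄_2)/√(s_1²/n_1 + s_2²/n_2) = (7170 − 5760)/√(1760²/7 + 4790²/8) = 0.775
Welch–Satterthwaite df ≈ 9.07
p-value = P(T ≥ 0.775) ≈ 0.2290
Since p ≈ 0.2290 > α = 0.025, fail to reject H0; the evidence is not statistically significant.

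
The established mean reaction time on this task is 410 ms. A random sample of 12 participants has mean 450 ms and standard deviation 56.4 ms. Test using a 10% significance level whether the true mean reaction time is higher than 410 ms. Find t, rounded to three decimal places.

H0: μ = 410; H1: μ > 410 (one-sample t-test, right-tailed).
t = (x̄ − μ₀)/(s/√n) = (450 − 410)/(56.4/√12) = 2.457
df = n − 1 = 11
p-value = P(T ≥ 2.457) ≈ 0.016
Since p ≈ 0.016 < α = 0.1, reject H0; the data support H1.

2.457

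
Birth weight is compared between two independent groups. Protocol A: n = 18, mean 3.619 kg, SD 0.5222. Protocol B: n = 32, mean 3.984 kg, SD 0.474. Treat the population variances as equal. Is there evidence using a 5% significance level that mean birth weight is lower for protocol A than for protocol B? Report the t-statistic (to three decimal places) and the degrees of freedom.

t = -2.520, df = 48

Let group 1 = protocol A, group 2 = protocol B. H0: μ_1 = μ_2; H1: μ_1 < μ_2 (two-sample pooled-variance t-test, left-tailed).
s_p² = [(18−1)·0.5222² + (32−1)·0.474²]/(18+32−2) = 0.241682
t = (3.619 − 3.984)/√[0.241682·(1/18 + 1/32)] = -2.520
df = n₁ + n₂ − 2 = 48
p-value = P(T ≤ -2.520) ≈ 0.008
Since p ≈ 0.008 < α = 0.05, reject H0; the data support H1.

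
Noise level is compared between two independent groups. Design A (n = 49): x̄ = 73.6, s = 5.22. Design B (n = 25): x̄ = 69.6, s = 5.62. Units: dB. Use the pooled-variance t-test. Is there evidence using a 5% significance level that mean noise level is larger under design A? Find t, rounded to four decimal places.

3.0382

Let group 1 = design A, group 2 = design B. H0: μ_1 = μ_2; H1: μ_1 > μ_2 (two-sample pooled-variance t-test, right-tailed).
s_p² = [(49−1)·5.22² + (25−1)·5.62²]/(49+25−2) = 28.6937
t = (73.6 − 69.6)/√[28.6937·(1/49 + 1/25)] = 3.0382
df = n₁ + n₂ − 2 = 72
p-value = P(T ≥ 3.0382) ≈ 0.002
Since p ≈ 0.002 < α = 0.05, reject H0; the data support H1.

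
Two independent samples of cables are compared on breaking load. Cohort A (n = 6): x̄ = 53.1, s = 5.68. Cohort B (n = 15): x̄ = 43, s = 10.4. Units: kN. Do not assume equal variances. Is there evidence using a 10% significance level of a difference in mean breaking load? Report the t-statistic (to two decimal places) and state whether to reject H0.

t = 2.85; reject H0

Let group 1 = cohort A, group 2 = cohort B. H0: μ_1 = μ_2; H1: μ_1 ≠ μ_2 (Welch's two-sample t-test, two-sided).
t = (x̄_1 − x̄_2)/√(s_1²/n_1 + s_2²/n_2) = (53.1 − 43)/√(5.68²/6 + 10.4²/15) = 2.85
Welch–Satterthwaite df ≈ 16.69
Two-sided p-value ≈ 0.0113
Since p ≈ 0.0113 < α = 0.1, reject H0; the data support H1.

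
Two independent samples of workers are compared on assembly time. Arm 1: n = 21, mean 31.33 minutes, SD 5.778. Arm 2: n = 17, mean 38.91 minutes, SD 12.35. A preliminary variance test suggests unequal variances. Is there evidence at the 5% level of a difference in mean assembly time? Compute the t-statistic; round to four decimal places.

Let group 1 = arm 1, group 2 = arm 2. H0: μ_1 = μ_2; H1: μ_1 ≠ μ_2 (Welch's two-sample t-test, two-sided).
t = (x̄_1 − x̄_2)/√(s_1²/n_1 + s_2²/n_2) = (31.33 − 38.91)/√(5.778²/21 + 12.35²/17) = -2.3324
Welch–Satterthwaite df ≈ 21.63
Two-sided p-value ≈ 0.0294
Since p ≈ 0.0294 < α = 0.05, reject H0; the data support H1.

-2.3324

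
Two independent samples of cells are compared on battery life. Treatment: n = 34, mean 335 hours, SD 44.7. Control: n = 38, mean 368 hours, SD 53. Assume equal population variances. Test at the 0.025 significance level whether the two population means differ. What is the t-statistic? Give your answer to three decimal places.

-2.838

Let group 1 = treatment, group 2 = control. H0: μ_1 = μ_2; H1: μ_1 ≠ μ_2 (two-sample pooled-variance t-test, two-sided).
s_p² = [(34−1)·44.7² + (38−1)·53²]/(34+38−2) = 2426.71
t = (335 − 368)/√[2426.71·(1/34 + 1/38)] = -2.838
df = n₁ + n₂ − 2 = 70
Two-sided p-value ≈ 0.0059
Since p ≈ 0.0059 < α = 0.025, reject H0; the data support H1.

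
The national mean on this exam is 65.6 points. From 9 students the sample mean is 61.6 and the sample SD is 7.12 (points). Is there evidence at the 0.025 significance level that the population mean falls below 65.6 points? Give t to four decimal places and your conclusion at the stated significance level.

t = -1.6854; fail to reject H0

H0: μ = 65.6; H1: μ < 65.6 (one-sample t-test, left-tailed).
t = (x̄ − μ₀)/(s/√n) = (61.6 − 65.6)/(7.12/√9) = -1.6854
df = n − 1 = 8
p-value = P(T ≤ -1.6854) ≈ 0.0652
Since p ≈ 0.0652 > α = 0.025, fail to reject H0; the data do not provide sufficient evidence against H0.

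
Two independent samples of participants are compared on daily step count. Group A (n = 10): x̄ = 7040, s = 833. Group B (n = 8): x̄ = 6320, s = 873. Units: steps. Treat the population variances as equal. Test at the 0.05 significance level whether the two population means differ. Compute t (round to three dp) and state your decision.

Let group 1 = group A, group 2 = group B. H0: μ_1 = μ_2; H1: μ_1 ≠ μ_2 (two-sample pooled-variance t-test, two-sided).
s_p² = [(10−1)·833² + (8−1)·873²]/(10+8−2) = 723744
t = (7040 − 6320)/√[723744·(1/10 + 1/8)] = 1.784
df = n₁ + n₂ − 2 = 16
Two-sided p-value ≈ 0.0934
Since p ≈ 0.0934 > α = 0.05, fail to reject H0; the data do not provide sufficient evidence against H0.

t = 1.784; fail to reject H0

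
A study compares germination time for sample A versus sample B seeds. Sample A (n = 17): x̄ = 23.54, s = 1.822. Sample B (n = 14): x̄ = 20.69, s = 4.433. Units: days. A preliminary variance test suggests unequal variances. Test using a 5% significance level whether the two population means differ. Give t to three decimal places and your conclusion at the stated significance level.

Let group 1 = sample A, group 2 = sample B. H0: μ_1 = μ_2; H1: μ_1 ≠ μ_2 (Welch's two-sample t-test, two-sided).
t = (x̄_1 − x̄_2)/√(s_1²/n_1 + s_2²/n_2) = (23.54 − 20.69)/√(1.822²/17 + 4.433²/14) = 2.254
Welch–Satterthwaite df ≈ 16.61
Two-sided p-value ≈ 0.0380
Since p ≈ 0.0380 < α = 0.05, reject H0; the data support H1.

t = 2.254; reject H0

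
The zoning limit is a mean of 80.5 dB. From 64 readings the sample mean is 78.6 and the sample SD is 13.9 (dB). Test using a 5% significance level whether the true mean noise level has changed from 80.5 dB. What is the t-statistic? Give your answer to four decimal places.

-1.0935

H0: μ = 80.5; H1: μ ≠ 80.5 (one-sample t-test, two-sided).
t = (x̄ − μ₀)/(s/√n) = (78.6 − 80.5)/(13.9/√64) = -1.0935
df = n − 1 = 63
Two-sided p-value ≈ 0.278
Since p ≈ 0.278 > α = 0.05, fail to reject H0; the data do not provide sufficient evidence against H0.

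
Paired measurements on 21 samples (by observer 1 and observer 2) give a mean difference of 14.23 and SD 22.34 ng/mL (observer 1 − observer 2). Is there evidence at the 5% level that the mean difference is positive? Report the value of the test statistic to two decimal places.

H0: μ_d = 0; H1: μ_d > 0 (paired t-test on the differences, right-tailed).
t = d̄/(s_d/√n) = 14.23/(22.34/√21) = 2.92
df = n − 1 = 20
p-value = P(T ≥ 2.92) ≈ 0.0042
Since p ≈ 0.0042 < α = 0.05, reject H0; the data support H1.

2.92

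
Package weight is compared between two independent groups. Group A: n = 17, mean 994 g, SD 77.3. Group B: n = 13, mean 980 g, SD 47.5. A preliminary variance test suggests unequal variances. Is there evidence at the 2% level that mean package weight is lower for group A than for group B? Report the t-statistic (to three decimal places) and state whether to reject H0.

t = 0.611; fail to reject H0

Let group 1 = group A, group 2 = group B. H0: μ_1 = μ_2; H1: μ_1 < μ_2 (Welch's two-sample t-test, left-tailed).
t = (x̄_1 − x̄_2)/√(s_1²/n_1 + s_2²/n_2) = (994 − 980)/√(77.3²/17 + 47.5²/13) = 0.611
Welch–Satterthwaite df ≈ 26.94
p-value = P(T ≤ 0.611) ≈ 0.7268
Since p ≈ 0.7268 > α = 0.02, fail to reject H0; the data do not provide sufficient evidence against H0.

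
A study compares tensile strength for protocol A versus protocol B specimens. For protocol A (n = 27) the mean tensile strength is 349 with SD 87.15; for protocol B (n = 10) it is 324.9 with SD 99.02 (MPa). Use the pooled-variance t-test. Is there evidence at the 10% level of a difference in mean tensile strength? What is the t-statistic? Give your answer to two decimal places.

0.72

Let group 1 = protocol A, group 2 = protocol B. H0: μ_1 = μ_2; H1: μ_1 ≠ μ_2 (two-sample pooled-variance t-test, two-sided).
s_p² = [(27−1)·87.15² + (10−1)·99.02²]/(27+10−2) = 8163.37
t = (349 − 324.9)/√[8163.37·(1/27 + 1/10)] = 0.72
df = n₁ + n₂ − 2 = 35
Two-sided p-value ≈ 0.476
Since p ≈ 0.476 > α = 0.1, fail to reject H0; the evidence is not statistically significant.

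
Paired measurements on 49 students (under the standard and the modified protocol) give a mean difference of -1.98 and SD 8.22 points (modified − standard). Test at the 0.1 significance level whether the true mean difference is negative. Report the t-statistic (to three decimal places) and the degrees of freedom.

H0: μ_d = 0; H1: μ_d < 0 (paired t-test on the differences, left-tailed).
t = d̄/(s_d/√n) = -1.98/(8.22/√49) = -1.686
df = n − 1 = 48
p-value = P(T ≤ -1.686) ≈ 0.049
Since p ≈ 0.049 < α = 0.1, reject H0; the data support H1.

t = -1.686, df = 48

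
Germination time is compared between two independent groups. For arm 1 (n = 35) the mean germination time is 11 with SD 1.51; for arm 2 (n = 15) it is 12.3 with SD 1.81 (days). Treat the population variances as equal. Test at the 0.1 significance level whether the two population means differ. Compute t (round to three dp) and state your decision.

t = -2.627; reject H0

Let group 1 = arm 1, group 2 = arm 2. H0: μ_1 = μ_2; H1: μ_1 ≠ μ_2 (two-sample pooled-variance t-test, two-sided).
s_p² = [(35−1)·1.51² + (15−1)·1.81²]/(35+15−2) = 2.5706
t = (11 − 12.3)/√[2.5706·(1/35 + 1/15)] = -2.627
df = n₁ + n₂ − 2 = 48
Two-sided p-value ≈ 0.0115
Since p ≈ 0.0115 < α = 0.1, reject H0; the evidence is statistically significant.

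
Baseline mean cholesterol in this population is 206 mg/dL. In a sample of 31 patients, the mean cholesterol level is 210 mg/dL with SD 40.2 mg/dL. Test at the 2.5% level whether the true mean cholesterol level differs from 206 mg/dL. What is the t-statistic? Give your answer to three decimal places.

H0: μ = 206; H1: μ ≠ 206 (one-sample t-test, two-sided).
t = (x̄ − μ₀)/(s/√n) = (210 − 206)/(40.2/√31) = 0.554
df = n − 1 = 30
Two-sided p-value ≈ 0.5837
Since p ≈ 0.5837 > α = 0.025, fail to reject H0; the evidence is not statistically significant.

0.554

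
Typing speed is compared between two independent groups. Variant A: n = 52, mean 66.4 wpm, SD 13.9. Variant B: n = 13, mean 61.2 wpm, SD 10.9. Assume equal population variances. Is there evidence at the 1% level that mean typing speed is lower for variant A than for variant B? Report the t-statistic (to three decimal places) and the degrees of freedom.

Let group 1 = variant A, group 2 = variant B. H0: μ_1 = μ_2; H1: μ_1 < μ_2 (two-sample pooled-variance t-test, left-tailed).
s_p² = [(52−1)·13.9² + (13−1)·10.9²]/(52+13−2) = 179.039
t = (66.4 − 61.2)/√[179.039·(1/52 + 1/13)] = 1.253
df = n₁ + n₂ − 2 = 63
p-value = P(T ≤ 1.253) ≈ 0.893
Since p ≈ 0.893 > α = 0.01, fail to reject H0; the data do not provide sufficient evidence against H0.

t = 1.253, df = 63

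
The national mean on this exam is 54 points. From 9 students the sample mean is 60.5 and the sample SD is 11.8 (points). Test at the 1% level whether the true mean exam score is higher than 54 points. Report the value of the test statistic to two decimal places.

1.65

H0: μ = 54; H1: μ > 54 (one-sample t-test, right-tailed).
t = (x̄ − μ₀)/(s/√n) = (60.5 − 54)/(11.8/√9) = 1.65
df = n − 1 = 8
p-value = P(T ≥ 1.65) ≈ 0.0685
Since p ≈ 0.0685 > α = 0.01, fail to reject H0; the data do not provide sufficient evidence against H0.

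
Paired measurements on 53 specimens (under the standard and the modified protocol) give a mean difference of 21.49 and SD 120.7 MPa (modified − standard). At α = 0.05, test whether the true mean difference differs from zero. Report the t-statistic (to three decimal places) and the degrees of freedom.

H0: μ_d = 0; H1: μ_d ≠ 0 (paired t-test on the differences, two-sided).
t = d̄/(s_d/√n) = 21.49/(120.7/√53) = 1.296
df = n − 1 = 52
Two-sided p-value ≈ 0.201
Since p ≈ 0.201 > α = 0.05, fail to reject H0; the data do not provide sufficient evidence against H0.

t = 1.296, df = 52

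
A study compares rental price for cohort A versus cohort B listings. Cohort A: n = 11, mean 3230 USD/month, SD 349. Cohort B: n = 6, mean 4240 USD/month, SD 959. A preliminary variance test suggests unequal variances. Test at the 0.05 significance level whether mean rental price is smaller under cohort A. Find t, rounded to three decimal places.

Let group 1 = cohort A, group 2 = cohort B. H0: μ_1 = μ_2; H1: μ_1 < μ_2 (Welch's two-sample t-test, left-tailed).
t = (x̄_1 − x̄_2)/√(s_1²/n_1 + s_2²/n_2) = (3230 − 4240)/√(349²/11 + 959²/6) = -2.491
Welch–Satterthwaite df ≈ 5.73
p-value = P(T ≤ -2.491) ≈ 0.0245
Since p ≈ 0.0245 < α = 0.05, reject H0; the data support H1.

-2.491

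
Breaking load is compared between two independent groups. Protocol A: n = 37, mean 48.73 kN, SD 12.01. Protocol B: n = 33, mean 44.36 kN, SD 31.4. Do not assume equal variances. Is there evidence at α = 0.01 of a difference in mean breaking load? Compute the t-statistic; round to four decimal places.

0.7519

Let group 1 = protocol A, group 2 = protocol B. H0: μ_1 = μ_2; H1: μ_1 ≠ μ_2 (Welch's two-sample t-test, two-sided).
t = (x̄_1 − x̄_2)/√(s_1²/n_1 + s_2²/n_2) = (48.73 − 44.36)/√(12.01²/37 + 31.4²/33) = 0.7519
Welch–Satterthwaite df ≈ 40.29
Two-sided p-value ≈ 0.4565
Since p ≈ 0.4565 > α = 0.01, fail to reject H0; the evidence is not statistically significant.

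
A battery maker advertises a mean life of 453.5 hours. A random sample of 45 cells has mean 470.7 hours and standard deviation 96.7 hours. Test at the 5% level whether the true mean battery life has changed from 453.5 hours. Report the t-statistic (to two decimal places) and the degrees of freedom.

H0: μ = 453.5; H1: μ ≠ 453.5 (one-sample t-test, two-sided).
t = (x̄ − μ₀)/(s/√n) = (470.7 − 453.5)/(96.7/√45) = 1.19
df = n − 1 = 44
Two-sided p-value ≈ 0.239
Since p ≈ 0.239 > α = 0.05, fail to reject H0; the data do not provide sufficient evidence against H0.

t = 1.19, df = 44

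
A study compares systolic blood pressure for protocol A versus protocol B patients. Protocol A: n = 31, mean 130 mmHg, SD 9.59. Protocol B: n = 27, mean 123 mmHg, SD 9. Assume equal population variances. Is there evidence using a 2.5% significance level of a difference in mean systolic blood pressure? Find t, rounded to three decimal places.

2.853

Let group 1 = protocol A, group 2 = protocol B. H0: μ_1 = μ_2; H1: μ_1 ≠ μ_2 (two-sample pooled-variance t-test, two-sided).
s_p² = [(31−1)·9.59² + (27−1)·9²]/(31+27−2) = 86.8758
t = (130 − 123)/√[86.8758·(1/31 + 1/27)] = 2.853
df = n₁ + n₂ − 2 = 56
Two-sided p-value ≈ 0.006
Since p ≈ 0.006 < α = 0.025, reject H0; the evidence is statistically significant.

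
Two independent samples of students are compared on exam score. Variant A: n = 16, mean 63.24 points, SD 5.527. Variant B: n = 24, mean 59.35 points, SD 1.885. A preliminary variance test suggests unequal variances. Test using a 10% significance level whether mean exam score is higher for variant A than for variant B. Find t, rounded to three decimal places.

Let group 1 = variant A, group 2 = variant B. H0: μ_1 = μ_2; H1: μ_1 > μ_2 (Welch's two-sample t-test, right-tailed).
t = (x̄_1 − x̄_2)/√(s_1²/n_1 + s_2²/n_2) = (63.24 − 59.35)/√(5.527²/16 + 1.885²/24) = 2.712
Welch–Satterthwaite df ≈ 17.35
p-value = P(T ≥ 2.712) ≈ 0.0073
Since p ≈ 0.0073 < α = 0.1, reject H0; the data support H1.

2.712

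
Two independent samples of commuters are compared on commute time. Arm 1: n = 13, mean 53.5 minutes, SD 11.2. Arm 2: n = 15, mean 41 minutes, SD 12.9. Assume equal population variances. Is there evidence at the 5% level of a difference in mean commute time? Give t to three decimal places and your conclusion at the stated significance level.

t = 2.716; reject H0

Let group 1 = arm 1, group 2 = arm 2. H0: μ_1 = μ_2; H1: μ_1 ≠ μ_2 (two-sample pooled-variance t-test, two-sided).
s_p² = [(13−1)·11.2² + (15−1)·12.9²]/(13+15−2) = 147.501
t = (53.5 − 41)/√[147.501·(1/13 + 1/15)] = 2.716
df = n₁ + n₂ − 2 = 26
Two-sided p-value ≈ 0.0116
Since p ≈ 0.0116 < α = 0.05, reject H0; the evidence is statistically significant.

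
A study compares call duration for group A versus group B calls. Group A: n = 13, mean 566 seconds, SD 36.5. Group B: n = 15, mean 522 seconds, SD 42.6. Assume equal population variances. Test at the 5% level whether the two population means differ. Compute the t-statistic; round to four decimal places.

Let group 1 = group A, group 2 = group B. H0: μ_1 = μ_2; H1: μ_1 ≠ μ_2 (two-sample pooled-variance t-test, two-sided).
s_p² = [(13−1)·36.5² + (15−1)·42.6²]/(13+15−2) = 1592.06
t = (566 − 522)/√[1592.06·(1/13 + 1/15)] = 2.9101
df = n₁ + n₂ − 2 = 26
Two-sided p-value ≈ 0.0073
Since p ≈ 0.0073 < α = 0.05, reject H0; the data support H1.

2.9101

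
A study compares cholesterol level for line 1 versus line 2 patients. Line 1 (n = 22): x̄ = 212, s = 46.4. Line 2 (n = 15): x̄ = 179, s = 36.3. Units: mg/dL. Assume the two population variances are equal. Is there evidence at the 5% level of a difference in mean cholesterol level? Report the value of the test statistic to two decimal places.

2.31

Let group 1 = line 1, group 2 = line 2. H0: μ_1 = μ_2; H1: μ_1 ≠ μ_2 (two-sample pooled-variance t-test, two-sided).
s_p² = [(22−1)·46.4² + (15−1)·36.3²]/(22+15−2) = 1818.85
t = (212 − 179)/√[1818.85·(1/22 + 1/15)] = 2.31
df = n₁ + n₂ − 2 = 35
Two-sided p-value ≈ 0.0269
Since p ≈ 0.0269 < α = 0.05, reject H0; the evidence is statistically significant.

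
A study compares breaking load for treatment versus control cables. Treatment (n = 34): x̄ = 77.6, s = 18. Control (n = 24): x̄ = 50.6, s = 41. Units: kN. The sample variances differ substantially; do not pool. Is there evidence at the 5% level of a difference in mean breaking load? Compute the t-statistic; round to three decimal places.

3.027

Let group 1 = treatment, group 2 = control. H0: μ_1 = μ_2; H1: μ_1 ≠ μ_2 (Welch's two-sample t-test, two-sided).
t = (x̄_1 − x̄_2)/√(s_1²/n_1 + s_2²/n_2) = (77.6 − 50.6)/√(18²/34 + 41²/24) = 3.027
Welch–Satterthwaite df ≈ 29.31
Two-sided p-value ≈ 0.0051
Since p ≈ 0.0051 < α = 0.05, reject H0; the evidence is statistically significant.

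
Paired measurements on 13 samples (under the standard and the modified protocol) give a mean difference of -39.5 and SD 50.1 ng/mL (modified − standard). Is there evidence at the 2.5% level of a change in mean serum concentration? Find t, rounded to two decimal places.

H0: μ_d = 0; H1: μ_d ≠ 0 (paired t-test on the differences, two-sided).
t = d̄/(s_d/√n) = -39.5/(50.1/√13) = -2.84
df = n − 1 = 12
Two-sided p-value ≈ 0.0148
Since p ≈ 0.0148 < α = 0.025, reject H0; the data support H1.

-2.84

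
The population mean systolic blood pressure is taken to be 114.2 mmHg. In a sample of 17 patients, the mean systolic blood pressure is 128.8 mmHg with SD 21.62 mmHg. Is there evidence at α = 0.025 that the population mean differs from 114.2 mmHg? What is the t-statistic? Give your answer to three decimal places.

H0: μ = 114.2; H1: μ ≠ 114.2 (one-sample t-test, two-sided).
t = (x̄ − μ₀)/(s/√n) = (128.8 − 114.2)/(21.62/√17) = 2.784
df = n − 1 = 16
Two-sided p-value ≈ 0.013
Since p ≈ 0.013 < α = 0.025, reject H0; the data support H1.

2.784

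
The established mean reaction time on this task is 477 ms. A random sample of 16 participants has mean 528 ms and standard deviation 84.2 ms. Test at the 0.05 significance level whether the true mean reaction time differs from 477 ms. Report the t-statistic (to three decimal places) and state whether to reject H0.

H0: μ = 477; H1: μ ≠ 477 (one-sample t-test, two-sided).
t = (x̄ − μ₀)/(s/√n) = (528 − 477)/(84.2/√16) = 2.423
df = n − 1 = 15
Two-sided p-value ≈ 0.029
Since p ≈ 0.029 < α = 0.05, reject H0; the evidence is statistically significant.

t = 2.423; reject H0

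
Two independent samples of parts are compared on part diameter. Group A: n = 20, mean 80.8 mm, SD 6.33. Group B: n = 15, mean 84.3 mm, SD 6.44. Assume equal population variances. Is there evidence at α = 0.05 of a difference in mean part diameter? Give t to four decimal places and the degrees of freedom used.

Let group 1 = group A, group 2 = group B. H0: μ_1 = μ_2; H1: μ_1 ≠ μ_2 (two-sample pooled-variance t-test, two-sided).
s_p² = [(20−1)·6.33² + (15−1)·6.44²]/(20+15−2) = 40.6648
t = (80.8 − 84.3)/√[40.6648·(1/20 + 1/15)] = -1.6069
df = n₁ + n₂ − 2 = 33
Two-sided p-value ≈ 0.118
Since p ≈ 0.118 > α = 0.05, fail to reject H0; the evidence is not statistically significant.

t = -1.6069, df = 33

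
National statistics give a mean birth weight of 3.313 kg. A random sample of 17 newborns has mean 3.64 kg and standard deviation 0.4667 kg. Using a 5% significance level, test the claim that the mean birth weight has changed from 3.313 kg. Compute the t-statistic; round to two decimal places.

H0: μ = 3.313; H1: μ ≠ 3.313 (one-sample t-test, two-sided).
t = (x̄ − μ₀)/(s/√n) = (3.64 − 3.313)/(0.4667/√17) = 2.89
df = n − 1 = 16
Two-sided p-value ≈ 0.011
Since p ≈ 0.011 < α = 0.05, reject H0; the data support H1.

2.89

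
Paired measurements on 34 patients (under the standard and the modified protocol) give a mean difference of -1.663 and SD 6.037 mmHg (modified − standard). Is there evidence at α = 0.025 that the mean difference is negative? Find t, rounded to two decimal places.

H0: μ_d = 0; H1: μ_d < 0 (paired t-test on the differences, left-tailed).
t = d̄/(s_d/√n) = -1.663/(6.037/√34) = -1.61
df = n − 1 = 33
p-value = P(T ≤ -1.61) ≈ 0.059
Since p ≈ 0.059 > α = 0.025, fail to reject H0; the evidence is not statistically significant.

-1.61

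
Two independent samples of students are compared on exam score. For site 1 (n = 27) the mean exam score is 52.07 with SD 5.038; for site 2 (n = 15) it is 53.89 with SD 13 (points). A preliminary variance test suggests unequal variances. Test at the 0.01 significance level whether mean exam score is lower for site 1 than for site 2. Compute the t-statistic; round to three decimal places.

-0.521

Let group 1 = site 1, group 2 = site 2. H0: μ_1 = μ_2; H1: μ_1 < μ_2 (Welch's two-sample t-test, left-tailed).
t = (x̄_1 − x̄_2)/√(s_1²/n_1 + s_2²/n_2) = (52.07 − 53.89)/√(5.038²/27 + 13²/15) = -0.521
Welch–Satterthwaite df ≈ 16.37
p-value = P(T ≤ -0.521) ≈ 0.3047
Since p ≈ 0.3047 > α = 0.01, fail to reject H0; the data do not provide sufficient evidence against H0.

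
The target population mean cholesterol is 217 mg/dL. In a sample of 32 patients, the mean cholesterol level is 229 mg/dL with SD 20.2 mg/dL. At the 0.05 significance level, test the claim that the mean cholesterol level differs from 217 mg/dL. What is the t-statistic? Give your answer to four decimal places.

3.3605

H0: μ = 217; H1: μ ≠ 217 (one-sample t-test, two-sided).
t = (x̄ − μ₀)/(s/√n) = (229 − 217)/(20.2/√32) = 3.3605
df = n − 1 = 31
Two-sided p-value ≈ 0.002
Since p ≈ 0.002 < α = 0.05, reject H0; the evidence is statistically significant.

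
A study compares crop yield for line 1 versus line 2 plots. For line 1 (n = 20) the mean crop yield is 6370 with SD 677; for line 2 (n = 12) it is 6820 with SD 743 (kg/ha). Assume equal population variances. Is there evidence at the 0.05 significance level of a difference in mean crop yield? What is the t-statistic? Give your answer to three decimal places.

-1.756

Let group 1 = line 1, group 2 = line 2. H0: μ_1 = μ_2; H1: μ_1 ≠ μ_2 (two-sample pooled-variance t-test, two-sided).
s_p² = [(20−1)·677² + (12−1)·743²]/(20+12−2) = 492693
t = (6370 − 6820)/√[492693·(1/20 + 1/12)] = -1.756
df = n₁ + n₂ − 2 = 30
Two-sided p-value ≈ 0.0893
Since p ≈ 0.0893 > α = 0.05, fail to reject H0; the data do not provide sufficient evidence against H0.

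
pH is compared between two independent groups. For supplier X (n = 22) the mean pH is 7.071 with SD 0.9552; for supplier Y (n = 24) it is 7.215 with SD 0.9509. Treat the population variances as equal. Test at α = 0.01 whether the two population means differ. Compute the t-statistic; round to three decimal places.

-0.512

Let group 1 = supplier X, group 2 = supplier Y. H0: μ_1 = μ_2; H1: μ_1 ≠ μ_2 (two-sample pooled-variance t-test, two-sided).
s_p² = [(22−1)·0.9552² + (24−1)·0.9509²]/(22+24−2) = 0.908123
t = (7.071 − 7.215)/√[0.908123·(1/22 + 1/24)] = -0.512
df = n₁ + n₂ − 2 = 44
Two-sided p-value ≈ 0.6112
Since p ≈ 0.6112 > α = 0.01, fail to reject H0; the data do not provide sufficient evidence against H0.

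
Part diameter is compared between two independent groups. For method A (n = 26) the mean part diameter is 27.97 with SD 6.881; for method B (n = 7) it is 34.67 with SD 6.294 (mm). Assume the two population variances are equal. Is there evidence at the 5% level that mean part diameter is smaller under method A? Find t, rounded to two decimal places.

Let group 1 = method A, group 2 = method B. H0: μ_1 = μ_2; H1: μ_1 < μ_2 (two-sample pooled-variance t-test, left-tailed).
s_p² = [(26−1)·6.881² + (7−1)·6.294²]/(26+7−2) = 45.8513
t = (27.97 − 34.67)/√[45.8513·(1/26 + 1/7)] = -2.32
df = n₁ + n₂ − 2 = 31
p-value = P(T ≤ -2.32) ≈ 0.0134
Since p ≈ 0.0134 < α = 0.05, reject H0; the data support H1.

-2.32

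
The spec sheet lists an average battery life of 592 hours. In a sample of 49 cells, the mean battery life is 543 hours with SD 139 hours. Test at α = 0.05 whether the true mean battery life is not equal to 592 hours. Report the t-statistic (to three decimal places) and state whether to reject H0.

H0: μ = 592; H1: μ ≠ 592 (one-sample t-test, two-sided).
t = (x̄ − μ₀)/(s/√n) = (543 − 592)/(139/√49) = -2.468
df = n − 1 = 48
Two-sided p-value ≈ 0.017
Since p ≈ 0.017 < α = 0.05, reject H0; the evidence is statistically significant.

t = -2.468; reject H0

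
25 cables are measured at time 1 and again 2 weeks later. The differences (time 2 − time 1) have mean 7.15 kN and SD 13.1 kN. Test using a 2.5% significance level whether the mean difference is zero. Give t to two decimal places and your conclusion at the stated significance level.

H0: μ_d = 0; H1: μ_d ≠ 0 (paired t-test on the differences, two-sided).
t = d̄/(s_d/√n) = 7.15/(13.1/√25) = 2.73
df = n − 1 = 24
Two-sided p-value ≈ 0.0117
Since p ≈ 0.0117 < α = 0.025, reject H0; the data support H1.

t = 2.73; reject H0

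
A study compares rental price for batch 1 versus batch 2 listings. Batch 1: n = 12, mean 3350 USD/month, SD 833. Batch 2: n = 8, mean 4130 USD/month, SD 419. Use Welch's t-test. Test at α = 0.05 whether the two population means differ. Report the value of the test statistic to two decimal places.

Let group 1 = batch 1, group 2 = batch 2. H0: μ_1 = μ_2; H1: μ_1 ≠ μ_2 (Welch's two-sample t-test, two-sided).
t = (x̄_1 − x̄_2)/√(s_1²/n_1 + s_2²/n_2) = (3350 − 4130)/√(833²/12 + 419²/8) = -2.76
Welch–Satterthwaite df ≈ 17.07
Two-sided p-value ≈ 0.0133
Since p ≈ 0.0133 < α = 0.05, reject H0; the evidence is statistically significant.

-2.76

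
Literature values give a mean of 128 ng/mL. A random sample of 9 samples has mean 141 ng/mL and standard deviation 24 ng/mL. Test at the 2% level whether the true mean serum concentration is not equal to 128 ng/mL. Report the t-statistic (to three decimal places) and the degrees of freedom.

t = 1.625, df = 8

H0: μ = 128; H1: μ ≠ 128 (one-sample t-test, two-sided).
t = (x̄ − μ₀)/(s/√n) = (141 − 128)/(24/√9) = 1.625
df = n − 1 = 8
Two-sided p-value ≈ 0.143
Since p ≈ 0.143 > α = 0.02, fail to reject H0; the evidence is not statistically significant.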